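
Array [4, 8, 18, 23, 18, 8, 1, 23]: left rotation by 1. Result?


Left rotate by 1: [8, 18, 23, 18, 8, 1, 23, 4]


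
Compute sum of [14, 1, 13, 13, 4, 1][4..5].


Prefix sums: [0, 14, 15, 28, 41, 45, 46]
Sum[4..5] = prefix[6] - prefix[4] = 46 - 41 = 5


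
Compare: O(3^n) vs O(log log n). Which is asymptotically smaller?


double-logarithmic grows slower than exponential (base 3)
O(log log n) is asymptotically smaller; O(3^n) grows faster


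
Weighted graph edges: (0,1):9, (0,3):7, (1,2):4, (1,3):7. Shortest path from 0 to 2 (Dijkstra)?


Dijkstra from 0:
Distances: {0: 0, 1: 9, 2: 13, 3: 7}
Shortest distance to 2 = 13, path = [0, 1, 2]


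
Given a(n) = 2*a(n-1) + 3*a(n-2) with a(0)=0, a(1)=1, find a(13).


Build bottom-up:
...a(11)=44287, a(12)=132860, a(13)=2*132860+3*44287=398581


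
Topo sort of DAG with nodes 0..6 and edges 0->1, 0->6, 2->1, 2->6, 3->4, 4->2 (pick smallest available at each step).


Kahn's algorithm, process smallest node first
Order: [0, 3, 4, 2, 1, 5, 6]


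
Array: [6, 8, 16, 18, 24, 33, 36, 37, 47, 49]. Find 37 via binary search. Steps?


Search for 37:
[0,9] mid=4 arr[4]=24
[5,9] mid=7 arr[7]=37
Total: 2 comparisons


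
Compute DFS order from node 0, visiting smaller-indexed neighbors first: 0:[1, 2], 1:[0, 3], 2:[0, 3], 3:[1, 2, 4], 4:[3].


DFS stack-based: start with [0]
Visit order: [0, 1, 3, 2, 4]


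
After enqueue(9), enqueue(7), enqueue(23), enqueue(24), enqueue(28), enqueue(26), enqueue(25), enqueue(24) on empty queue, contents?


enqueue(9) -> [9]
enqueue(7) -> [9, 7]
enqueue(23) -> [9, 7, 23]
enqueue(24) -> [9, 7, 23, 24]
enqueue(28) -> [9, 7, 23, 24, 28]
enqueue(26) -> [9, 7, 23, 24, 28, 26]
enqueue(25) -> [9, 7, 23, 24, 28, 26, 25]
enqueue(24) -> [9, 7, 23, 24, 28, 26, 25, 24]
Final queue (front to back): [9, 7, 23, 24, 28, 26, 25, 24]


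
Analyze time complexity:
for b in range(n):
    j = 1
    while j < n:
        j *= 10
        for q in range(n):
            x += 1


Per nesting level: O(n) * O(log n) * O(n) = O(n^2 log n)
Complexity: O(n^2 log n)


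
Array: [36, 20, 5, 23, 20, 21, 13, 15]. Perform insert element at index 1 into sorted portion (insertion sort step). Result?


After one pass: [20, 36, 5, 23, 20, 21, 13, 15]


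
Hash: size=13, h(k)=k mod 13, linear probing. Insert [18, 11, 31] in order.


Insertions: 18->slot 5; 11->slot 11; 31->slot 6
Table: [None, None, None, None, None, 18, 31, None, None, None, None, 11, None]


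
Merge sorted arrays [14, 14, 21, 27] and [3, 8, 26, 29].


Compare heads, take smaller each step.
Merged: [3, 8, 14, 14, 21, 26, 27, 29]


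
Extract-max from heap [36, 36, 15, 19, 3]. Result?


Max = 36
Replace root with last, heapify down
Resulting heap: [36, 19, 15, 3]


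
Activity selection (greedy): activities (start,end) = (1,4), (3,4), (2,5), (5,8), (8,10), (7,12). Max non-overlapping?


Greedy: pick earliest-ending, then skip overlaps.
Selected (3 activities): [(1, 4), (5, 8), (8, 10)]


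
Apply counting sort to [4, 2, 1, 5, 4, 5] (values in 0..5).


Count array: [0, 1, 1, 0, 2, 2]
Reconstruct: [1, 2, 4, 4, 5, 5]


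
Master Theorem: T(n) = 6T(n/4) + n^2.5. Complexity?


a=6, b=4, c=2.5. log_4(6)=1.292 < c=2.5. Case 3: O(n^c) = O(n^2.500)
Complexity: O(n^2.500)


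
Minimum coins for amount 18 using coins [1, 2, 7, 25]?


dp[0]=0; dp[i]=1+min(dp[i-c] for c in coins)
...dp[13]=4, dp[14]=2, dp[15]=3, dp[16]=3, dp[17]=4, dp[18]=4
Minimum coins for 18 = 4


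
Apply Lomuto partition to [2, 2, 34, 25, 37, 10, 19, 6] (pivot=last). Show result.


Elements <= 6 go left of pivot.
Result: [2, 2, 6, 25, 37, 10, 19, 34], pivot at index 2


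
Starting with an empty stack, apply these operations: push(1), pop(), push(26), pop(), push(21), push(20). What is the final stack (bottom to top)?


push(1) -> [1]
pop() returns 1 -> []
push(26) -> [26]
pop() returns 26 -> []
push(21) -> [21]
push(20) -> [21, 20]
Final stack (bottom to top): [21, 20]


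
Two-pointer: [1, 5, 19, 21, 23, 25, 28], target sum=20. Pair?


Two pointers: lo=0, hi=6
Found pair: (1, 19) summing to 20


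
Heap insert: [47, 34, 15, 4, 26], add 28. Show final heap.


Append 28: [47, 34, 15, 4, 26, 28]
Bubble up: swap idx 5(28) with idx 2(15)
Result: [47, 34, 28, 4, 26, 15]


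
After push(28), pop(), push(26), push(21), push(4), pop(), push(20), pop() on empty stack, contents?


push(28) -> [28]
pop() returns 28 -> []
push(26) -> [26]
push(21) -> [26, 21]
push(4) -> [26, 21, 4]
pop() returns 4 -> [26, 21]
push(20) -> [26, 21, 20]
pop() returns 20 -> [26, 21]
Final stack (bottom to top): [26, 21]


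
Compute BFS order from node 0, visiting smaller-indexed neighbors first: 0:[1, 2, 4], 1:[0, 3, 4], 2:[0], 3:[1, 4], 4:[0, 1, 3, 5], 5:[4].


BFS queue: start with [0]
Visit order: [0, 1, 2, 4, 3, 5]


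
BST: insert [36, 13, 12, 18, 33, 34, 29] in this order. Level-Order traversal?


Root = 36; build tree by BST insertion.
Level-Order traversal: [36, 13, 12, 18, 33, 29, 34]


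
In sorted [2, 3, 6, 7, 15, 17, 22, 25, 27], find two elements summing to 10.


Two pointers: lo=0, hi=8
Found pair: (3, 7) summing to 10


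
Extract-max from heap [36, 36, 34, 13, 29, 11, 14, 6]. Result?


Max = 36
Replace root with last, heapify down
Resulting heap: [36, 29, 34, 13, 6, 11, 14]


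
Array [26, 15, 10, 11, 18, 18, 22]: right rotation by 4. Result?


Right rotate by 4: [11, 18, 18, 22, 26, 15, 10]


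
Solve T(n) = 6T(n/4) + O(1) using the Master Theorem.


a=6, b=4, c=0. log_4(6)=1.292 > c=0. Case 1: O(n^log_b(a)) = O(n^1.292)
Complexity: O(n^1.292)


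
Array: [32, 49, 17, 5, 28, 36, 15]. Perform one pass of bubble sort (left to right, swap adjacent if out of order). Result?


After one pass: [32, 17, 5, 28, 36, 15, 49]


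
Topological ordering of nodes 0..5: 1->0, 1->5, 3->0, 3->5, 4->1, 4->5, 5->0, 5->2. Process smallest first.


Kahn's algorithm, process smallest node first
Order: [3, 4, 1, 5, 0, 2]


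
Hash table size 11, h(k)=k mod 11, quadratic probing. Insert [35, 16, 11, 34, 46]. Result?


Insertions: 35->slot 2; 16->slot 5; 11->slot 0; 34->slot 1; 46->slot 3
Table: [11, 34, 35, 46, None, 16, None, None, None, None, None]


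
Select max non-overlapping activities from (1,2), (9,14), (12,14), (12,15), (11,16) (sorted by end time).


Greedy: pick earliest-ending, then skip overlaps.
Selected (2 activities): [(1, 2), (9, 14)]


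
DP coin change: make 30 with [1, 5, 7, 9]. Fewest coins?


dp[0]=0; dp[i]=1+min(dp[i-c] for c in coins)
...dp[25]=3, dp[26]=4, dp[27]=3, dp[28]=4, dp[29]=5, dp[30]=4
Minimum coins for 30 = 4


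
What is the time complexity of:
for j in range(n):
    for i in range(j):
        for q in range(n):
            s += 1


Per nesting level: O(n) * O(n) [triangular over j] * O(n) = O(n^3)
Complexity: O(n^3)


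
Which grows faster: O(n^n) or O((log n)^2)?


polylogarithmic grows slower than n^n
O((log n)^2) is asymptotically smaller; O(n^n) grows faster


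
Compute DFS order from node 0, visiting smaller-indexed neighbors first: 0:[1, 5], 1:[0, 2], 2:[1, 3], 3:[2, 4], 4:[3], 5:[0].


DFS stack-based: start with [0]
Visit order: [0, 1, 2, 3, 4, 5]


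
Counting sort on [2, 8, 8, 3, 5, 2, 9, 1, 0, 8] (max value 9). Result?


Count array: [1, 1, 2, 1, 0, 1, 0, 0, 3, 1]
Reconstruct: [0, 1, 2, 2, 3, 5, 8, 8, 8, 9]


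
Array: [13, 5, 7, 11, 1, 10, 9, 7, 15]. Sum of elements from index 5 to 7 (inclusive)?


Prefix sums: [0, 13, 18, 25, 36, 37, 47, 56, 63, 78]
Sum[5..7] = prefix[8] - prefix[5] = 63 - 37 = 26


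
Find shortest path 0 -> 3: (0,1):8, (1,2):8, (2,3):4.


Dijkstra from 0:
Distances: {0: 0, 1: 8, 2: 16, 3: 20}
Shortest distance to 3 = 20, path = [0, 1, 2, 3]


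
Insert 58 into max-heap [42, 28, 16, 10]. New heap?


Append 58: [42, 28, 16, 10, 58]
Bubble up: swap idx 4(58) with idx 1(28); swap idx 1(58) with idx 0(42)
Result: [58, 42, 16, 10, 28]


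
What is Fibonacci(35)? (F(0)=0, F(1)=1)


F(n)=F(n-1)+F(n-2)
...F(33)=3524578, F(34)=5702887, F(35)=9227465


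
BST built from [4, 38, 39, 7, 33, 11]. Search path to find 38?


BST root = 4
Search for 38: compare at each node
Path: [4, 38]


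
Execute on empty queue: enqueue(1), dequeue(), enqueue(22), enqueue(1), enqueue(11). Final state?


enqueue(1) -> [1]
dequeue() returns 1 -> []
enqueue(22) -> [22]
enqueue(1) -> [22, 1]
enqueue(11) -> [22, 1, 11]
Final queue (front to back): [22, 1, 11]


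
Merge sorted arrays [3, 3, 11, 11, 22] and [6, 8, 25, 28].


Compare heads, take smaller each step.
Merged: [3, 3, 6, 8, 11, 11, 22, 25, 28]


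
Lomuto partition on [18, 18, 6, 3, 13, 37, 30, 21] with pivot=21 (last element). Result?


Elements <= 21 go left of pivot.
Result: [18, 18, 6, 3, 13, 21, 30, 37], pivot at index 5


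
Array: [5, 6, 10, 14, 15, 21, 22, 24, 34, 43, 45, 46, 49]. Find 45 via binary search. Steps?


Search for 45:
[0,12] mid=6 arr[6]=22
[7,12] mid=9 arr[9]=43
[10,12] mid=11 arr[11]=46
[10,10] mid=10 arr[10]=45
Total: 4 comparisons


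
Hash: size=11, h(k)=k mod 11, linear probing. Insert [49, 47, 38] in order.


Insertions: 49->slot 5; 47->slot 3; 38->slot 6
Table: [None, None, None, 47, None, 49, 38, None, None, None, None]


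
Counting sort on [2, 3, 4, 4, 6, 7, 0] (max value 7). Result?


Count array: [1, 0, 1, 1, 2, 0, 1, 1]
Reconstruct: [0, 2, 3, 4, 4, 6, 7]


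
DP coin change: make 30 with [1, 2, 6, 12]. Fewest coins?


dp[0]=0; dp[i]=1+min(dp[i-c] for c in coins)
...dp[25]=3, dp[26]=3, dp[27]=4, dp[28]=4, dp[29]=5, dp[30]=3
Minimum coins for 30 = 3


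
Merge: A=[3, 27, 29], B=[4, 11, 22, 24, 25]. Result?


Compare heads, take smaller each step.
Merged: [3, 4, 11, 22, 24, 25, 27, 29]


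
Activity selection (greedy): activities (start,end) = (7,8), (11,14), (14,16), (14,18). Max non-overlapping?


Greedy: pick earliest-ending, then skip overlaps.
Selected (3 activities): [(7, 8), (11, 14), (14, 16)]


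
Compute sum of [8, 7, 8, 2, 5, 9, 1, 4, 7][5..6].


Prefix sums: [0, 8, 15, 23, 25, 30, 39, 40, 44, 51]
Sum[5..6] = prefix[7] - prefix[5] = 40 - 30 = 10


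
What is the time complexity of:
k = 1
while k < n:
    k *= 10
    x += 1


Per nesting level: O(log n) = O(log n)
Complexity: O(log n)


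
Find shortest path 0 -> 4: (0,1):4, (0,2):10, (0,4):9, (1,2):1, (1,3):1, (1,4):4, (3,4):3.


Dijkstra from 0:
Distances: {0: 0, 1: 4, 2: 5, 3: 5, 4: 8}
Shortest distance to 4 = 8, path = [0, 1, 4]


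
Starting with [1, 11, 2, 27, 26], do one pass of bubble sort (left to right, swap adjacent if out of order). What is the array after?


After one pass: [1, 2, 11, 26, 27]


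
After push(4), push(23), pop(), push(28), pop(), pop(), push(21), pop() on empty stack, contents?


push(4) -> [4]
push(23) -> [4, 23]
pop() returns 23 -> [4]
push(28) -> [4, 28]
pop() returns 28 -> [4]
pop() returns 4 -> []
push(21) -> [21]
pop() returns 21 -> []
Final stack (bottom to top): []


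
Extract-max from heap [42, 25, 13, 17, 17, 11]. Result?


Max = 42
Replace root with last, heapify down
Resulting heap: [25, 17, 13, 11, 17]


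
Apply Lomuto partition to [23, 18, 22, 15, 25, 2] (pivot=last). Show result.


Elements <= 2 go left of pivot.
Result: [2, 18, 22, 15, 25, 23], pivot at index 0


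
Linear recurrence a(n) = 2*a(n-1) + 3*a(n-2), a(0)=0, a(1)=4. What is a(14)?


Build bottom-up:
...a(12)=531440, a(13)=1594324, a(14)=2*1594324+3*531440=4782968


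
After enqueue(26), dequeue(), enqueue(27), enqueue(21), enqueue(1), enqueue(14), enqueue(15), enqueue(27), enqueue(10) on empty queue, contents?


enqueue(26) -> [26]
dequeue() returns 26 -> []
enqueue(27) -> [27]
enqueue(21) -> [27, 21]
enqueue(1) -> [27, 21, 1]
enqueue(14) -> [27, 21, 1, 14]
enqueue(15) -> [27, 21, 1, 14, 15]
enqueue(27) -> [27, 21, 1, 14, 15, 27]
enqueue(10) -> [27, 21, 1, 14, 15, 27, 10]
Final queue (front to back): [27, 21, 1, 14, 15, 27, 10]


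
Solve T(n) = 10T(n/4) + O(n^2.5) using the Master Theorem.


a=10, b=4, c=2.5. log_4(10)=1.661 < c=2.5. Case 3: O(n^c) = O(n^2.500)
Complexity: O(n^2.500)


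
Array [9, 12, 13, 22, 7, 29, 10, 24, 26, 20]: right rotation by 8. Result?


Right rotate by 8: [13, 22, 7, 29, 10, 24, 26, 20, 9, 12]


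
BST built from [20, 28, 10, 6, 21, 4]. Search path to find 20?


BST root = 20
Search for 20: compare at each node
Path: [20]


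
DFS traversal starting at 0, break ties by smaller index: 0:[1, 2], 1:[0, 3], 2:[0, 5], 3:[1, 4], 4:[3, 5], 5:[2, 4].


DFS stack-based: start with [0]
Visit order: [0, 1, 3, 4, 5, 2]


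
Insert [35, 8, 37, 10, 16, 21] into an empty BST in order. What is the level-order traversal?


Root = 35; build tree by BST insertion.
Level-Order traversal: [35, 8, 37, 10, 16, 21]


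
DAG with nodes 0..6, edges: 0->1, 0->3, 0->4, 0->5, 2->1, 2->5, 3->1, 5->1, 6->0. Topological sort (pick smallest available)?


Kahn's algorithm, process smallest node first
Order: [2, 6, 0, 3, 4, 5, 1]


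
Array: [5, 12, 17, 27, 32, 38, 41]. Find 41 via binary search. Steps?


Search for 41:
[0,6] mid=3 arr[3]=27
[4,6] mid=5 arr[5]=38
[6,6] mid=6 arr[6]=41
Total: 3 comparisons


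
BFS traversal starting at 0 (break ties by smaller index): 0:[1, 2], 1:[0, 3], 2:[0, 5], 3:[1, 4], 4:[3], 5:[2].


BFS queue: start with [0]
Visit order: [0, 1, 2, 3, 5, 4]


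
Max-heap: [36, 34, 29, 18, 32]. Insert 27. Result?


Append 27: [36, 34, 29, 18, 32, 27]
Bubble up: no swaps needed
Result: [36, 34, 29, 18, 32, 27]


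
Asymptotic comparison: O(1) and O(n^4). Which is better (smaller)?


constant grows slower than quartic
O(1) is asymptotically smaller; O(n^4) grows faster


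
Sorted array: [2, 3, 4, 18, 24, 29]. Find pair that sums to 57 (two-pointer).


Two pointers: lo=0, hi=5
No pair sums to 57


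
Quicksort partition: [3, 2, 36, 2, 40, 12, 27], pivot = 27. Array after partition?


Elements <= 27 go left of pivot.
Result: [3, 2, 2, 12, 27, 36, 40], pivot at index 4


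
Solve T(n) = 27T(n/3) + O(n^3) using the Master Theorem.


a=27, b=3, c=3. log_3(27)=3 = c=3. Case 2: O(n^c log n) = O(n^3 log n)
Complexity: O(n^3 log n)


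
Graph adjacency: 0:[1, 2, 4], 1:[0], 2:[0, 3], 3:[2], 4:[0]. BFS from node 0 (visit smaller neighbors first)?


BFS queue: start with [0]
Visit order: [0, 1, 2, 4, 3]


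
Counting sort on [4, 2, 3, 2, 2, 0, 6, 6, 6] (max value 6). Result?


Count array: [1, 0, 3, 1, 1, 0, 3]
Reconstruct: [0, 2, 2, 2, 3, 4, 6, 6, 6]


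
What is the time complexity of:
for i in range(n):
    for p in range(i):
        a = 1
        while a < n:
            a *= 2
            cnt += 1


Per nesting level: O(n) * O(n) [triangular over i] * O(log n) = O(n^2 log n)
Complexity: O(n^2 log n)


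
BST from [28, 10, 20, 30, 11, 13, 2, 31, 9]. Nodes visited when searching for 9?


BST root = 28
Search for 9: compare at each node
Path: [28, 10, 2, 9]


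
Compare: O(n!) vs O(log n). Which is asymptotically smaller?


logarithmic grows slower than factorial
O(log n) is asymptotically smaller; O(n!) grows faster


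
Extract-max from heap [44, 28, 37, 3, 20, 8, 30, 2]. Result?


Max = 44
Replace root with last, heapify down
Resulting heap: [37, 28, 30, 3, 20, 8, 2]


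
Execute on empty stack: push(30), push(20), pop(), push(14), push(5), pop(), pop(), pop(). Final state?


push(30) -> [30]
push(20) -> [30, 20]
pop() returns 20 -> [30]
push(14) -> [30, 14]
push(5) -> [30, 14, 5]
pop() returns 5 -> [30, 14]
pop() returns 14 -> [30]
pop() returns 30 -> []
Final stack (bottom to top): []


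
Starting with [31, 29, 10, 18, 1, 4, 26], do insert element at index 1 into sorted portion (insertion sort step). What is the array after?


After one pass: [29, 31, 10, 18, 1, 4, 26]


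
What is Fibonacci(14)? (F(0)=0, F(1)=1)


F(n)=F(n-1)+F(n-2)
...F(12)=144, F(13)=233, F(14)=377


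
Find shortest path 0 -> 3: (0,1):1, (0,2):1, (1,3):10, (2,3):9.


Dijkstra from 0:
Distances: {0: 0, 1: 1, 2: 1, 3: 10}
Shortest distance to 3 = 10, path = [0, 2, 3]


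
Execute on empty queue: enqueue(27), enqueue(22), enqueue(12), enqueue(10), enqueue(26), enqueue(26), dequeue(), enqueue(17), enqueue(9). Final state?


enqueue(27) -> [27]
enqueue(22) -> [27, 22]
enqueue(12) -> [27, 22, 12]
enqueue(10) -> [27, 22, 12, 10]
enqueue(26) -> [27, 22, 12, 10, 26]
enqueue(26) -> [27, 22, 12, 10, 26, 26]
dequeue() returns 27 -> [22, 12, 10, 26, 26]
enqueue(17) -> [22, 12, 10, 26, 26, 17]
enqueue(9) -> [22, 12, 10, 26, 26, 17, 9]
Final queue (front to back): [22, 12, 10, 26, 26, 17, 9]


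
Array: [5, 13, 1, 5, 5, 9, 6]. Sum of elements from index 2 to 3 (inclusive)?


Prefix sums: [0, 5, 18, 19, 24, 29, 38, 44]
Sum[2..3] = prefix[4] - prefix[2] = 24 - 18 = 6


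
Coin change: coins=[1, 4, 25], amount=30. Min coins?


dp[0]=0; dp[i]=1+min(dp[i-c] for c in coins)
...dp[25]=1, dp[26]=2, dp[27]=3, dp[28]=4, dp[29]=2, dp[30]=3
Minimum coins for 30 = 3


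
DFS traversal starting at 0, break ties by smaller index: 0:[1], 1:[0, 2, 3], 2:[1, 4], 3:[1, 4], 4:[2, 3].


DFS stack-based: start with [0]
Visit order: [0, 1, 2, 4, 3]


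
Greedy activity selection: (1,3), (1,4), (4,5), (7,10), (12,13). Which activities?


Greedy: pick earliest-ending, then skip overlaps.
Selected (4 activities): [(1, 3), (4, 5), (7, 10), (12, 13)]


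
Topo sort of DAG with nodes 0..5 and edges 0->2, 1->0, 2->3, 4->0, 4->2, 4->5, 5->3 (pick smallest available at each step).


Kahn's algorithm, process smallest node first
Order: [1, 4, 0, 2, 5, 3]


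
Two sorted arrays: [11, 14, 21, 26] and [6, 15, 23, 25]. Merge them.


Compare heads, take smaller each step.
Merged: [6, 11, 14, 15, 21, 23, 25, 26]


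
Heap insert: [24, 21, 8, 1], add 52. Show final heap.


Append 52: [24, 21, 8, 1, 52]
Bubble up: swap idx 4(52) with idx 1(21); swap idx 1(52) with idx 0(24)
Result: [52, 24, 8, 1, 21]


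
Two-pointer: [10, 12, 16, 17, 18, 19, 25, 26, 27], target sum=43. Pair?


Two pointers: lo=0, hi=8
Found pair: (16, 27) summing to 43


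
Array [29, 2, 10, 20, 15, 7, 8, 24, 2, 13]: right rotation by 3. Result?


Right rotate by 3: [24, 2, 13, 29, 2, 10, 20, 15, 7, 8]


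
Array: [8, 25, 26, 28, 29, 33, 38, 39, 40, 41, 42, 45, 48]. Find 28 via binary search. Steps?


Search for 28:
[0,12] mid=6 arr[6]=38
[0,5] mid=2 arr[2]=26
[3,5] mid=4 arr[4]=29
[3,3] mid=3 arr[3]=28
Total: 4 comparisons


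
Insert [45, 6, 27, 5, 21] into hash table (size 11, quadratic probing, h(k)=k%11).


Insertions: 45->slot 1; 6->slot 6; 27->slot 5; 5->slot 9; 21->slot 10
Table: [None, 45, None, None, None, 27, 6, None, None, 5, 21]


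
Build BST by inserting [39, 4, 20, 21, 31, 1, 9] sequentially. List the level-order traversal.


Root = 39; build tree by BST insertion.
Level-Order traversal: [39, 4, 1, 20, 9, 21, 31]


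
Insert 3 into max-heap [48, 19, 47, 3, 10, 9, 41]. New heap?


Append 3: [48, 19, 47, 3, 10, 9, 41, 3]
Bubble up: no swaps needed
Result: [48, 19, 47, 3, 10, 9, 41, 3]


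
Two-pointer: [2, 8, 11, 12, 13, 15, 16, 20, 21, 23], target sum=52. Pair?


Two pointers: lo=0, hi=9
No pair sums to 52


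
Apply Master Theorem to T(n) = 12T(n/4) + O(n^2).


a=12, b=4, c=2. log_4(12)=1.792 < c=2. Case 3: O(n^c) = O(n^2)
Complexity: O(n^2)


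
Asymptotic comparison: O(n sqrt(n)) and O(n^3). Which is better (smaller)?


n^1.5 grows slower than cubic
O(n sqrt(n)) is asymptotically smaller; O(n^3) grows faster


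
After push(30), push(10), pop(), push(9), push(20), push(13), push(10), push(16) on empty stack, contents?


push(30) -> [30]
push(10) -> [30, 10]
pop() returns 10 -> [30]
push(9) -> [30, 9]
push(20) -> [30, 9, 20]
push(13) -> [30, 9, 20, 13]
push(10) -> [30, 9, 20, 13, 10]
push(16) -> [30, 9, 20, 13, 10, 16]
Final stack (bottom to top): [30, 9, 20, 13, 10, 16]


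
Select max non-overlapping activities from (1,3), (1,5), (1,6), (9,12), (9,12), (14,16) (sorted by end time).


Greedy: pick earliest-ending, then skip overlaps.
Selected (3 activities): [(1, 3), (9, 12), (14, 16)]


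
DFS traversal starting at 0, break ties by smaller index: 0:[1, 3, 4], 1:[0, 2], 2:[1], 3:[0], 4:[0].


DFS stack-based: start with [0]
Visit order: [0, 1, 2, 3, 4]


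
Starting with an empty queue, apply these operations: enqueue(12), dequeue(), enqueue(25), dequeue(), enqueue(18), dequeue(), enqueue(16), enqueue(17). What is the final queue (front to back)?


enqueue(12) -> [12]
dequeue() returns 12 -> []
enqueue(25) -> [25]
dequeue() returns 25 -> []
enqueue(18) -> [18]
dequeue() returns 18 -> []
enqueue(16) -> [16]
enqueue(17) -> [16, 17]
Final queue (front to back): [16, 17]


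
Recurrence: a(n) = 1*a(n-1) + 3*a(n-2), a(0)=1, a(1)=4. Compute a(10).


Build bottom-up:
...a(8)=1159, a(9)=2683, a(10)=1*2683+3*1159=6160


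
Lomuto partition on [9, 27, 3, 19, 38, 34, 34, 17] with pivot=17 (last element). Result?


Elements <= 17 go left of pivot.
Result: [9, 3, 17, 19, 38, 34, 34, 27], pivot at index 2


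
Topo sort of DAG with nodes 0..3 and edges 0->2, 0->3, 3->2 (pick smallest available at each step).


Kahn's algorithm, process smallest node first
Order: [0, 1, 3, 2]


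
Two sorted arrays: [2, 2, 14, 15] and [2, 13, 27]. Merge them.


Compare heads, take smaller each step.
Merged: [2, 2, 2, 13, 14, 15, 27]


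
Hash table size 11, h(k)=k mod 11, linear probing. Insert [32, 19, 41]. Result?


Insertions: 32->slot 10; 19->slot 8; 41->slot 9
Table: [None, None, None, None, None, None, None, None, 19, 41, 32]


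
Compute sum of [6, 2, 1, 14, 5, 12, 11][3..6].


Prefix sums: [0, 6, 8, 9, 23, 28, 40, 51]
Sum[3..6] = prefix[7] - prefix[3] = 51 - 9 = 42


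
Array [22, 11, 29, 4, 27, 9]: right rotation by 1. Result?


Right rotate by 1: [9, 22, 11, 29, 4, 27]


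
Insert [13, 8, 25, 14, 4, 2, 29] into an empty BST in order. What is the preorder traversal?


Root = 13; build tree by BST insertion.
Preorder traversal: [13, 8, 4, 2, 25, 14, 29]


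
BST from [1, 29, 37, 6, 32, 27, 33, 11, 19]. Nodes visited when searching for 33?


BST root = 1
Search for 33: compare at each node
Path: [1, 29, 37, 32, 33]


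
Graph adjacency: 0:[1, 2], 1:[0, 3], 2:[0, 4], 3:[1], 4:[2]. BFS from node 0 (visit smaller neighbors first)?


BFS queue: start with [0]
Visit order: [0, 1, 2, 3, 4]


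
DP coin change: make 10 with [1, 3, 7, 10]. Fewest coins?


dp[0]=0; dp[i]=1+min(dp[i-c] for c in coins)
...dp[5]=3, dp[6]=2, dp[7]=1, dp[8]=2, dp[9]=3, dp[10]=1
Minimum coins for 10 = 1


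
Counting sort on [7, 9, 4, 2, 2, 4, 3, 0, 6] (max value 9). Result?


Count array: [1, 0, 2, 1, 2, 0, 1, 1, 0, 1]
Reconstruct: [0, 2, 2, 3, 4, 4, 6, 7, 9]


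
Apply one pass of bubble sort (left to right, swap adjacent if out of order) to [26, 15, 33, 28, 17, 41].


After one pass: [15, 26, 28, 17, 33, 41]


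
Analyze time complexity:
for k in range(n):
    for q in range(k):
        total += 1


Per nesting level: O(n) * O(n) [triangular over k] = O(n^2)
Complexity: O(n^2)


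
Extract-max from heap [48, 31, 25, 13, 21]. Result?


Max = 48
Replace root with last, heapify down
Resulting heap: [31, 21, 25, 13]


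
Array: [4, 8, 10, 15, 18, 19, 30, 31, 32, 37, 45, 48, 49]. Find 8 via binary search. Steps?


Search for 8:
[0,12] mid=6 arr[6]=30
[0,5] mid=2 arr[2]=10
[0,1] mid=0 arr[0]=4
[1,1] mid=1 arr[1]=8
Total: 4 comparisons


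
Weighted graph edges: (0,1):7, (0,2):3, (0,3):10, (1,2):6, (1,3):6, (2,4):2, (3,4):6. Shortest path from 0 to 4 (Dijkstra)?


Dijkstra from 0:
Distances: {0: 0, 1: 7, 2: 3, 3: 10, 4: 5}
Shortest distance to 4 = 5, path = [0, 2, 4]


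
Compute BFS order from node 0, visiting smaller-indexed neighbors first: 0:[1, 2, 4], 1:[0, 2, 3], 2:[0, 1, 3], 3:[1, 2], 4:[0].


BFS queue: start with [0]
Visit order: [0, 1, 2, 4, 3]


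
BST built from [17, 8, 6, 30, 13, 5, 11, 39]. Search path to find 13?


BST root = 17
Search for 13: compare at each node
Path: [17, 8, 13]


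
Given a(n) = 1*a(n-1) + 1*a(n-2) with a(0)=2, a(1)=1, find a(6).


Build bottom-up:
...a(4)=7, a(5)=11, a(6)=1*11+1*7=18


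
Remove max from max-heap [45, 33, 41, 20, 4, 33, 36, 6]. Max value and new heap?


Max = 45
Replace root with last, heapify down
Resulting heap: [41, 33, 36, 20, 4, 33, 6]


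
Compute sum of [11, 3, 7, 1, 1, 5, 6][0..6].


Prefix sums: [0, 11, 14, 21, 22, 23, 28, 34]
Sum[0..6] = prefix[7] - prefix[0] = 34 - 0 = 34


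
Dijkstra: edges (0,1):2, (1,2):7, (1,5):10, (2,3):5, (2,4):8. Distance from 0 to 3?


Dijkstra from 0:
Distances: {0: 0, 1: 2, 2: 9, 3: 14, 4: 17, 5: 12}
Shortest distance to 3 = 14, path = [0, 1, 2, 3]


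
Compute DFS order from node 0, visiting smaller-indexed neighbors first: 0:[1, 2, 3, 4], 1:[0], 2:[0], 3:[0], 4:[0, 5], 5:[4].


DFS stack-based: start with [0]
Visit order: [0, 1, 2, 3, 4, 5]


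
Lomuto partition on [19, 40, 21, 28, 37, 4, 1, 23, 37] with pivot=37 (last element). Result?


Elements <= 37 go left of pivot.
Result: [19, 21, 28, 37, 4, 1, 23, 37, 40], pivot at index 7


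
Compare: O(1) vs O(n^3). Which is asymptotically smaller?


constant grows slower than cubic
O(1) is asymptotically smaller; O(n^3) grows faster


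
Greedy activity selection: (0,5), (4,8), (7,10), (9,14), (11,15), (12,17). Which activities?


Greedy: pick earliest-ending, then skip overlaps.
Selected (3 activities): [(0, 5), (7, 10), (11, 15)]


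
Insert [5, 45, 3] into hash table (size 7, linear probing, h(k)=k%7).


Insertions: 5->slot 5; 45->slot 3; 3->slot 4
Table: [None, None, None, 45, 3, 5, None]


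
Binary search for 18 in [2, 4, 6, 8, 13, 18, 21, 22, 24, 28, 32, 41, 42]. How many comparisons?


Search for 18:
[0,12] mid=6 arr[6]=21
[0,5] mid=2 arr[2]=6
[3,5] mid=4 arr[4]=13
[5,5] mid=5 arr[5]=18
Total: 4 comparisons


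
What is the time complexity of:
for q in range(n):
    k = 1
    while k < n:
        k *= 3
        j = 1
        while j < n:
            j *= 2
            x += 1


Per nesting level: O(n) * O(log n) * O(log n) = O(n (log n)^2)
Complexity: O(n (log n)^2)


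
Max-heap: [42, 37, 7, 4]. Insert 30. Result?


Append 30: [42, 37, 7, 4, 30]
Bubble up: no swaps needed
Result: [42, 37, 7, 4, 30]


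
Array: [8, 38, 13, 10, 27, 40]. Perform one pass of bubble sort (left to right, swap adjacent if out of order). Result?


After one pass: [8, 13, 10, 27, 38, 40]


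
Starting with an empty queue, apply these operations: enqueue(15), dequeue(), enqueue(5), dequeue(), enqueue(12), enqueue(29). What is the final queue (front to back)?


enqueue(15) -> [15]
dequeue() returns 15 -> []
enqueue(5) -> [5]
dequeue() returns 5 -> []
enqueue(12) -> [12]
enqueue(29) -> [12, 29]
Final queue (front to back): [12, 29]


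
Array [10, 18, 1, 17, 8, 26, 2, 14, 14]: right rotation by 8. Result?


Right rotate by 8: [18, 1, 17, 8, 26, 2, 14, 14, 10]


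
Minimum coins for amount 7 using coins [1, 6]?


dp[0]=0; dp[i]=1+min(dp[i-c] for c in coins)
...dp[2]=2, dp[3]=3, dp[4]=4, dp[5]=5, dp[6]=1, dp[7]=2
Minimum coins for 7 = 2


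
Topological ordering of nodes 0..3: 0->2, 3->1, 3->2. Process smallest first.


Kahn's algorithm, process smallest node first
Order: [0, 3, 1, 2]


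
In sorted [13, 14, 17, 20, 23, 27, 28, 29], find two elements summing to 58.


Two pointers: lo=0, hi=7
No pair sums to 58


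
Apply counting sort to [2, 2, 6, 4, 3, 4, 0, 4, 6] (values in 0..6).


Count array: [1, 0, 2, 1, 3, 0, 2]
Reconstruct: [0, 2, 2, 3, 4, 4, 4, 6, 6]


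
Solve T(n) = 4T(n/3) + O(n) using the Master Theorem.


a=4, b=3, c=1. log_3(4)=1.262 > c=1. Case 1: O(n^log_b(a)) = O(n^1.262)
Complexity: O(n^1.262)


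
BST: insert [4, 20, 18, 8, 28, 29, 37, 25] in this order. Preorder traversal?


Root = 4; build tree by BST insertion.
Preorder traversal: [4, 20, 18, 8, 28, 25, 29, 37]


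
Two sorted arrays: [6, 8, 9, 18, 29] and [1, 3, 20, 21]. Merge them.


Compare heads, take smaller each step.
Merged: [1, 3, 6, 8, 9, 18, 20, 21, 29]


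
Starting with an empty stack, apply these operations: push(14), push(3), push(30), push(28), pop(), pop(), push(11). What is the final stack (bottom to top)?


push(14) -> [14]
push(3) -> [14, 3]
push(30) -> [14, 3, 30]
push(28) -> [14, 3, 30, 28]
pop() returns 28 -> [14, 3, 30]
pop() returns 30 -> [14, 3]
push(11) -> [14, 3, 11]
Final stack (bottom to top): [14, 3, 11]


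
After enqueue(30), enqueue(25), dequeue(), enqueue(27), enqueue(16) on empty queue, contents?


enqueue(30) -> [30]
enqueue(25) -> [30, 25]
dequeue() returns 30 -> [25]
enqueue(27) -> [25, 27]
enqueue(16) -> [25, 27, 16]
Final queue (front to back): [25, 27, 16]


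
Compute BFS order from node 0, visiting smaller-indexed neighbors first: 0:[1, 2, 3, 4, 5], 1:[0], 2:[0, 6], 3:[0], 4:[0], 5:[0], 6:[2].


BFS queue: start with [0]
Visit order: [0, 1, 2, 3, 4, 5, 6]


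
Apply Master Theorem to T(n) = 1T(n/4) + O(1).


a=1, b=4, c=0. log_4(1)=0 = c=0. Case 2: O(n^c log n) = O(log n)
Complexity: O(log n)


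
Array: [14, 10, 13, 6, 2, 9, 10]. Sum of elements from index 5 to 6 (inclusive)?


Prefix sums: [0, 14, 24, 37, 43, 45, 54, 64]
Sum[5..6] = prefix[7] - prefix[5] = 64 - 45 = 19


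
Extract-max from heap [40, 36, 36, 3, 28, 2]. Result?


Max = 40
Replace root with last, heapify down
Resulting heap: [36, 28, 36, 3, 2]


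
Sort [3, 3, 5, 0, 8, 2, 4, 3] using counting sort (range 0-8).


Count array: [1, 0, 1, 3, 1, 1, 0, 0, 1]
Reconstruct: [0, 2, 3, 3, 3, 4, 5, 8]


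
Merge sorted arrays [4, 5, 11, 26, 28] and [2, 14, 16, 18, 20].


Compare heads, take smaller each step.
Merged: [2, 4, 5, 11, 14, 16, 18, 20, 26, 28]


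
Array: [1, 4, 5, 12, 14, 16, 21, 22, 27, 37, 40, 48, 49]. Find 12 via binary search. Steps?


Search for 12:
[0,12] mid=6 arr[6]=21
[0,5] mid=2 arr[2]=5
[3,5] mid=4 arr[4]=14
[3,3] mid=3 arr[3]=12
Total: 4 comparisons


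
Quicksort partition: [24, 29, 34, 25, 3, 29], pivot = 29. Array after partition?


Elements <= 29 go left of pivot.
Result: [24, 29, 25, 3, 29, 34], pivot at index 4


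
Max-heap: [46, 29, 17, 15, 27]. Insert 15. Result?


Append 15: [46, 29, 17, 15, 27, 15]
Bubble up: no swaps needed
Result: [46, 29, 17, 15, 27, 15]


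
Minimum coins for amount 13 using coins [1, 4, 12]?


dp[0]=0; dp[i]=1+min(dp[i-c] for c in coins)
...dp[8]=2, dp[9]=3, dp[10]=4, dp[11]=5, dp[12]=1, dp[13]=2
Minimum coins for 13 = 2


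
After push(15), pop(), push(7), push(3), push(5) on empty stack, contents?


push(15) -> [15]
pop() returns 15 -> []
push(7) -> [7]
push(3) -> [7, 3]
push(5) -> [7, 3, 5]
Final stack (bottom to top): [7, 3, 5]


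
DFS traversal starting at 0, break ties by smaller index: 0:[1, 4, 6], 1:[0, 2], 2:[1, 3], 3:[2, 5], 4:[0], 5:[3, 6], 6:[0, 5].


DFS stack-based: start with [0]
Visit order: [0, 1, 2, 3, 5, 6, 4]


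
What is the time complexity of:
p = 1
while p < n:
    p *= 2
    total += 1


Per nesting level: O(log n) = O(log n)
Complexity: O(log n)


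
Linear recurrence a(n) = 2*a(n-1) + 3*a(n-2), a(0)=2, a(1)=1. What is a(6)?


Build bottom-up:
...a(4)=62, a(5)=181, a(6)=2*181+3*62=548


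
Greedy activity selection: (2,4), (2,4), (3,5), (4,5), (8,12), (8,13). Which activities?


Greedy: pick earliest-ending, then skip overlaps.
Selected (3 activities): [(2, 4), (4, 5), (8, 12)]


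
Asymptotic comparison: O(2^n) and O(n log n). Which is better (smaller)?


linearithmic grows slower than exponential
O(n log n) is asymptotically smaller; O(2^n) grows faster


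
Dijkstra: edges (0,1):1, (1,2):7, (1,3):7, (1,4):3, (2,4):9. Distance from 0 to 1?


Dijkstra from 0:
Distances: {0: 0, 1: 1, 2: 8, 3: 8, 4: 4}
Shortest distance to 1 = 1, path = [0, 1]


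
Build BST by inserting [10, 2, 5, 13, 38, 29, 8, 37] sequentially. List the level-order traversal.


Root = 10; build tree by BST insertion.
Level-Order traversal: [10, 2, 13, 5, 38, 8, 29, 37]


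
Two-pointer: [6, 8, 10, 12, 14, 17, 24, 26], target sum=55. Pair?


Two pointers: lo=0, hi=7
No pair sums to 55


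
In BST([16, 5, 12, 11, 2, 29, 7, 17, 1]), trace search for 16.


BST root = 16
Search for 16: compare at each node
Path: [16]


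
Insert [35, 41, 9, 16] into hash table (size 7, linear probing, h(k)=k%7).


Insertions: 35->slot 0; 41->slot 6; 9->slot 2; 16->slot 3
Table: [35, None, 9, 16, None, None, 41]


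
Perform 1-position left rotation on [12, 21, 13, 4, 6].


Left rotate by 1: [21, 13, 4, 6, 12]


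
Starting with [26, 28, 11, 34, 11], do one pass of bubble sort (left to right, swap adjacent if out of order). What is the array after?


After one pass: [26, 11, 28, 11, 34]


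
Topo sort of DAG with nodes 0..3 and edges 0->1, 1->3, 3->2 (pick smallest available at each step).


Kahn's algorithm, process smallest node first
Order: [0, 1, 3, 2]


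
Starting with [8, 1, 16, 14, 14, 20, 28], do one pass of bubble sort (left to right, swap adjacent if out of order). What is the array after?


After one pass: [1, 8, 14, 14, 16, 20, 28]


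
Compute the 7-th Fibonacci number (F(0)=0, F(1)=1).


F(n)=F(n-1)+F(n-2)
...F(5)=5, F(6)=8, F(7)=13


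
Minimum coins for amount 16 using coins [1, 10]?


dp[0]=0; dp[i]=1+min(dp[i-c] for c in coins)
...dp[11]=2, dp[12]=3, dp[13]=4, dp[14]=5, dp[15]=6, dp[16]=7
Minimum coins for 16 = 7


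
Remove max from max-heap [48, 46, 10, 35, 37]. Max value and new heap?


Max = 48
Replace root with last, heapify down
Resulting heap: [46, 37, 10, 35]


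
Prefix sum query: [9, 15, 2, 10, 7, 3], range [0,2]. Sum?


Prefix sums: [0, 9, 24, 26, 36, 43, 46]
Sum[0..2] = prefix[3] - prefix[0] = 26 - 0 = 26


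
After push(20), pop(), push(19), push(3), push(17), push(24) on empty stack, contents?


push(20) -> [20]
pop() returns 20 -> []
push(19) -> [19]
push(3) -> [19, 3]
push(17) -> [19, 3, 17]
push(24) -> [19, 3, 17, 24]
Final stack (bottom to top): [19, 3, 17, 24]


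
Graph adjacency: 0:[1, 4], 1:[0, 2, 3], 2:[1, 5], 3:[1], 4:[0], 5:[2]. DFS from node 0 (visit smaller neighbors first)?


DFS stack-based: start with [0]
Visit order: [0, 1, 2, 5, 3, 4]


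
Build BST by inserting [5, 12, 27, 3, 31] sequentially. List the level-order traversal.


Root = 5; build tree by BST insertion.
Level-Order traversal: [5, 3, 12, 27, 31]


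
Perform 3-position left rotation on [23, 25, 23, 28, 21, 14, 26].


Left rotate by 3: [28, 21, 14, 26, 23, 25, 23]


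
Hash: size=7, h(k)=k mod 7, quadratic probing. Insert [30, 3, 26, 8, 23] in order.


Insertions: 30->slot 2; 3->slot 3; 26->slot 5; 8->slot 1; 23->slot 6
Table: [None, 8, 30, 3, None, 26, 23]


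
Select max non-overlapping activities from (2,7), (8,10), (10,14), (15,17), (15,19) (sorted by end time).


Greedy: pick earliest-ending, then skip overlaps.
Selected (4 activities): [(2, 7), (8, 10), (10, 14), (15, 17)]


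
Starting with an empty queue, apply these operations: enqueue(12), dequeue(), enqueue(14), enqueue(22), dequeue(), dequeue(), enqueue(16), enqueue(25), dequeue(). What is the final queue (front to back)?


enqueue(12) -> [12]
dequeue() returns 12 -> []
enqueue(14) -> [14]
enqueue(22) -> [14, 22]
dequeue() returns 14 -> [22]
dequeue() returns 22 -> []
enqueue(16) -> [16]
enqueue(25) -> [16, 25]
dequeue() returns 16 -> [25]
Final queue (front to back): [25]


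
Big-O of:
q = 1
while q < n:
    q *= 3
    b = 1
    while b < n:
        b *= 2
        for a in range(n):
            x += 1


Per nesting level: O(log n) * O(log n) * O(n) = O(n (log n)^2)
Complexity: O(n (log n)^2)


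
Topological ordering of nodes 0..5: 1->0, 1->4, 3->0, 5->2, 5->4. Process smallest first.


Kahn's algorithm, process smallest node first
Order: [1, 3, 0, 5, 2, 4]


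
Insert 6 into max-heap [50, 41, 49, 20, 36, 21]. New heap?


Append 6: [50, 41, 49, 20, 36, 21, 6]
Bubble up: no swaps needed
Result: [50, 41, 49, 20, 36, 21, 6]


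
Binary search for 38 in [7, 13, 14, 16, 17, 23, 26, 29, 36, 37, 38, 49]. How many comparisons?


Search for 38:
[0,11] mid=5 arr[5]=23
[6,11] mid=8 arr[8]=36
[9,11] mid=10 arr[10]=38
Total: 3 comparisons


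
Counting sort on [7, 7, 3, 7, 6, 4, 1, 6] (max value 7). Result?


Count array: [0, 1, 0, 1, 1, 0, 2, 3]
Reconstruct: [1, 3, 4, 6, 6, 7, 7, 7]


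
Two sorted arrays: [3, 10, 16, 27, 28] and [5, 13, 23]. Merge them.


Compare heads, take smaller each step.
Merged: [3, 5, 10, 13, 16, 23, 27, 28]


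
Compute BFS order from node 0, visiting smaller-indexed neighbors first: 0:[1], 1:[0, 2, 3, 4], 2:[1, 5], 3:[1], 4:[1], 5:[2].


BFS queue: start with [0]
Visit order: [0, 1, 2, 3, 4, 5]


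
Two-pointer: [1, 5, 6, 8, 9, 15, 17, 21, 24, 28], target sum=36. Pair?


Two pointers: lo=0, hi=9
Found pair: (8, 28) summing to 36


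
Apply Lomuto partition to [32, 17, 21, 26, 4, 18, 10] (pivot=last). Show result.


Elements <= 10 go left of pivot.
Result: [4, 10, 21, 26, 32, 18, 17], pivot at index 1


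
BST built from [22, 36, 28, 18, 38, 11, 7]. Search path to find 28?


BST root = 22
Search for 28: compare at each node
Path: [22, 36, 28]


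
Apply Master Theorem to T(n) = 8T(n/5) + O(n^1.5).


a=8, b=5, c=1.5. log_5(8)=1.292 < c=1.5. Case 3: O(n^c) = O(n^1.500)
Complexity: O(n^1.500)


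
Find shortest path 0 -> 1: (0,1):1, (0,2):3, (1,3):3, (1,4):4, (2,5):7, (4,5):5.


Dijkstra from 0:
Distances: {0: 0, 1: 1, 2: 3, 3: 4, 4: 5, 5: 10}
Shortest distance to 1 = 1, path = [0, 1]


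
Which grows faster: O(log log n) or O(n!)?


double-logarithmic grows slower than factorial
O(log log n) is asymptotically smaller; O(n!) grows faster


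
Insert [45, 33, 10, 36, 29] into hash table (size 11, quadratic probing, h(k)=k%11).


Insertions: 45->slot 1; 33->slot 0; 10->slot 10; 36->slot 3; 29->slot 7
Table: [33, 45, None, 36, None, None, None, 29, None, None, 10]


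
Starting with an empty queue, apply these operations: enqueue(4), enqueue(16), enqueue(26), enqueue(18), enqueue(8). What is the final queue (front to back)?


enqueue(4) -> [4]
enqueue(16) -> [4, 16]
enqueue(26) -> [4, 16, 26]
enqueue(18) -> [4, 16, 26, 18]
enqueue(8) -> [4, 16, 26, 18, 8]
Final queue (front to back): [4, 16, 26, 18, 8]


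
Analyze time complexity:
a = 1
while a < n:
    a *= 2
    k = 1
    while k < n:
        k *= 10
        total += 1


Per nesting level: O(log n) * O(log n) = O((log n)^2)
Complexity: O((log n)^2)


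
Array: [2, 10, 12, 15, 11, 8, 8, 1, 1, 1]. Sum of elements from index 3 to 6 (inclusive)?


Prefix sums: [0, 2, 12, 24, 39, 50, 58, 66, 67, 68, 69]
Sum[3..6] = prefix[7] - prefix[3] = 66 - 24 = 42


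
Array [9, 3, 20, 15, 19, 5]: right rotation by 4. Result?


Right rotate by 4: [20, 15, 19, 5, 9, 3]


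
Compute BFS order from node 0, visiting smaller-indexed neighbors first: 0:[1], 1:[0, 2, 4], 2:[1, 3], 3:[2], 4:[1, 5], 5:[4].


BFS queue: start with [0]
Visit order: [0, 1, 2, 4, 3, 5]


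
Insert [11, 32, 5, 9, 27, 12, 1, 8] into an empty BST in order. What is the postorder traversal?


Root = 11; build tree by BST insertion.
Postorder traversal: [1, 8, 9, 5, 12, 27, 32, 11]


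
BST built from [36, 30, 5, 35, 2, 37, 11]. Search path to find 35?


BST root = 36
Search for 35: compare at each node
Path: [36, 30, 35]
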